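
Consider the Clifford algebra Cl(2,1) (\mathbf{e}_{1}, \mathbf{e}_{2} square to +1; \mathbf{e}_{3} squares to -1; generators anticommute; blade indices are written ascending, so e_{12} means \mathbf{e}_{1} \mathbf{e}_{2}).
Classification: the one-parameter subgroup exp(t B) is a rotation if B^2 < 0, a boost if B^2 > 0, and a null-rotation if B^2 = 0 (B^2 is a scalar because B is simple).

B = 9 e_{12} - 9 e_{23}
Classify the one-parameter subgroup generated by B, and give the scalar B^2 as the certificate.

B^2 term by term: the squares give (9)^2*(e_{12})^2 + (-9)^2*(e_{23})^2 = 81*(-1) + 81*(+1) = 0 (each basis 2-blade squares to minus the product of its generators' squares); cross terms between blades sharing an index anticommute and cancel. So B^2 = 0.
Answer: null-rotation, certificate B^2 = 0. Note: conjugating B changes its blade decomposition but never the scalar B^2 = 0, whose sign settles the classification.


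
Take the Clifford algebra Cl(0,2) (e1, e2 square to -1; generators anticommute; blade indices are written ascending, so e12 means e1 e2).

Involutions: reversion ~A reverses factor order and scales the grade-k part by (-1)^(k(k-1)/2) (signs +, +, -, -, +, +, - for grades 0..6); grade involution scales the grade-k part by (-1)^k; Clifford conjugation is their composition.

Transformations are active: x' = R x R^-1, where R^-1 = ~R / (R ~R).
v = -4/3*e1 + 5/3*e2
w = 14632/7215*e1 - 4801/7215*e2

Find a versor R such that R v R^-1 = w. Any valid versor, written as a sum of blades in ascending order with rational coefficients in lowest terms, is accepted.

Why this works: both vectors square to -41/9, so q(v) = q(w) and R = v + w = 5012/7215*e1 + 2408/2405*e2 carries v to w — its own direction survives, the complement (v - w)/2 flips.
Answer: 5012/7215*e1 + 2408/2405*e2


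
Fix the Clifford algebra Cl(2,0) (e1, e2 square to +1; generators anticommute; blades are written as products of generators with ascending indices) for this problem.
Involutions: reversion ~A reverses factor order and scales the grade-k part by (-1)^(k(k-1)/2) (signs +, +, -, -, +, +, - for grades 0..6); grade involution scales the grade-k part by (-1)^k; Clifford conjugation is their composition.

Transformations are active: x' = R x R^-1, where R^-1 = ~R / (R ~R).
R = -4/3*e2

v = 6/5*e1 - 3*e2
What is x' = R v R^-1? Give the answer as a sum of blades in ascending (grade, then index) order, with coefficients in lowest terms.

~R = -4/3*e2, and R ~R = 16/9, so R^-1 = ~R / (16/9).
R v = 4 + 8/5*e1 e2
Answer: -6/5*e1 - 3*e2


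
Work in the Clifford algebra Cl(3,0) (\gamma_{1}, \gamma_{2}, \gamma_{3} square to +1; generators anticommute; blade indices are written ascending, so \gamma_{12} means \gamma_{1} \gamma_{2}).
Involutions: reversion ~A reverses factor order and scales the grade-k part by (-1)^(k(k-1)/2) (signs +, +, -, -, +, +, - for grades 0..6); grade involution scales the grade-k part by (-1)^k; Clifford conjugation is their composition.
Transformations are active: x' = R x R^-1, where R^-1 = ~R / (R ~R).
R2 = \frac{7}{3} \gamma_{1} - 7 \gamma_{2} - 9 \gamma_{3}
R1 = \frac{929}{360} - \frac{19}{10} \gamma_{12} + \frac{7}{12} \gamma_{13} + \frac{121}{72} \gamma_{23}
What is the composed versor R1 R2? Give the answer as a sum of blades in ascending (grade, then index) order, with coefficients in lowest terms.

Distribute over the terms of R2 (each basis-blade product reordered to ascending indices, repeated generators contracted through their squares):
R1 (\frac{7}{3} \gamma_{1}) = \frac{6503}{1080} \gamma_{1} + \frac{133}{30} \gamma_{2} - \frac{49}{36} \gamma_{3} + \frac{847}{216} \gamma_{123}
R1 (-7 \gamma_{2}) = \frac{133}{10} \gamma_{1} - \frac{6503}{360} \gamma_{2} + \frac{847}{72} \gamma_{3} + \frac{49}{12} \gamma_{123}
R1 (-9 \gamma_{3}) = -\frac{21}{4} \gamma_{1} - \frac{121}{8} \gamma_{2} - \frac{929}{40} \gamma_{3} + \frac{171}{10} \gamma_{123}
Summing the partial products and collecting blades:
Answer: \frac{15197}{1080} \gamma_{1} - \frac{1294}{45} \gamma_{2} - \frac{577}{45} \gamma_{3} + \frac{27113}{1080} \gamma_{123}


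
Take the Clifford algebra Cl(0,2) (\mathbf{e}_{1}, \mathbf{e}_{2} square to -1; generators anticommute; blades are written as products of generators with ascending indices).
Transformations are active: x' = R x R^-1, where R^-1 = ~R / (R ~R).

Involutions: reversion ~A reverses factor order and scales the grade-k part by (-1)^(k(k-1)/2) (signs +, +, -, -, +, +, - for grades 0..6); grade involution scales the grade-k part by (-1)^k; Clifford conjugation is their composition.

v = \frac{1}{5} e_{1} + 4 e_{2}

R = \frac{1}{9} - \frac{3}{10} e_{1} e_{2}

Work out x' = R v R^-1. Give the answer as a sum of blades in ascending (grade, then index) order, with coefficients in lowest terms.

~R = \frac{1}{9} + \frac{3}{10} e_{1} e_{2}, and R ~R = \frac{829}{8100}, so R^-1 = ~R / (\frac{829}{8100}).
R v = \frac{11}{9} e_{1} + \frac{173}{450} e_{2}
Answer: \frac{10171}{4145} e_{1} - \frac{2624}{829} e_{2}


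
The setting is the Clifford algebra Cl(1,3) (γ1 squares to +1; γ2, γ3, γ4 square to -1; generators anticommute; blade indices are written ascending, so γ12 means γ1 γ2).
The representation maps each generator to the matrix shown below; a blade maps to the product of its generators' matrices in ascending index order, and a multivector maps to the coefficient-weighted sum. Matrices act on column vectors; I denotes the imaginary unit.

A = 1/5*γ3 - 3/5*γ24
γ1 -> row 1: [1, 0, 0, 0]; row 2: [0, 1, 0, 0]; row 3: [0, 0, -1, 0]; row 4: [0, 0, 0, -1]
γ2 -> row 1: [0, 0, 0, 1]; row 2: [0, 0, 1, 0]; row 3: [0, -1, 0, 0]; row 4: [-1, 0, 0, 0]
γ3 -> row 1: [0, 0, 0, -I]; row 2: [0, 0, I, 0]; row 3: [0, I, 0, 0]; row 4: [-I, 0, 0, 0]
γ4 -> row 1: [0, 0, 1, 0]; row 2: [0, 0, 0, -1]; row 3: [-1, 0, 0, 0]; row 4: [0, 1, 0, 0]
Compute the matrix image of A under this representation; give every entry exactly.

Bivector images (products of the table entries): rho(γ24) = rho(γ2)rho(γ4) = row 1: [0, 1, 0, 0]; row 2: [-1, 0, 0, 0]; row 3: [0, 0, 0, 1]; row 4: [0, 0, -1, 0].
M = (1/5)*rho(γ3) + (-3/5)*rho(γ24), summed entrywise:
Answer: row 1: [0, -3/5, 0, -I/5]; row 2: [3/5, 0, I/5, 0]; row 3: [0, I/5, 0, -3/5]; row 4: [-I/5, 0, 3/5, 0]


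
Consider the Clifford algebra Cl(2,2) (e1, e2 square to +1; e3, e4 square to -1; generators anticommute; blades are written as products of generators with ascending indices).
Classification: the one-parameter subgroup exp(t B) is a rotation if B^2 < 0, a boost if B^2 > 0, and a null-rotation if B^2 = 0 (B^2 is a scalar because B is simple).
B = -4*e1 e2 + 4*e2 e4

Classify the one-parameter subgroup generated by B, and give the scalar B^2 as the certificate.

B^2 term by term: the squares give (-4)^2*(e1 e2)^2 + (4)^2*(e2 e4)^2 = 16*(-1) + 16*(+1) = 0 (each basis 2-blade squares to minus the product of its generators' squares); cross terms between blades sharing an index anticommute and cancel. So B^2 = 0.
Answer: null-rotation, certificate B^2 = 0. The scalar 0 is the complete invariant here: its sign names the subgroup type.


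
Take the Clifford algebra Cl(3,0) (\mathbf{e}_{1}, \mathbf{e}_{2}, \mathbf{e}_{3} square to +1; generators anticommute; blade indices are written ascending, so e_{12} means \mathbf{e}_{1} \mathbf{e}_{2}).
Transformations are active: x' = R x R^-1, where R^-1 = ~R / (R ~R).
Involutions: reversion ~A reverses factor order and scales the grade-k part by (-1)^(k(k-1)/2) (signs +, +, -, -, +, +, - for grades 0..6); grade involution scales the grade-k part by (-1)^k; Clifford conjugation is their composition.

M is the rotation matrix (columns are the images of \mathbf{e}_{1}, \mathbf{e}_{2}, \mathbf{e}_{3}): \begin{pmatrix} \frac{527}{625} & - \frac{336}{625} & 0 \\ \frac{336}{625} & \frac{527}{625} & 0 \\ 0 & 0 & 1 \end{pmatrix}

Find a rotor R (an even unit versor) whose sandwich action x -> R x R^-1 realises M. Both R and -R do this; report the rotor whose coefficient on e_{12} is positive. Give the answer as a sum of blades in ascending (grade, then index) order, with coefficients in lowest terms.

Method: write R = a + b12*e_{12} + b13*e_{13} + b23*e_{23} with a^2 + b12^2 + b13^2 + b23^2 = 1 (so R^-1 = ~R). Expanding the columns R e_j ~R gives tr M = 4a^2 - 1 and, from the antisymmetric part, M21 - M12 = -4a*b12, M13 - M31 = 4a*b13, M32 - M23 = -4a*b23.
Here tr M = \frac{1679}{625}, so a^2 = (1 + tr M)/4 = \frac{576}{625} and a = ±\frac{24}{25}. Taking a = \frac{24}{25}: M21 - M12 = \frac{672}{625}, M13 - M31 = 0, M32 - M23 = 0, giving b12 = -\frac{7}{25}, b13 = 0, b23 = 0, i.e. R = \frac{24}{25} - \frac{7}{25} e_{12}.
Its e_{12} coefficient is negative, so report the other preimage -R.
Answer: -\frac{24}{25} + \frac{7}{25} e_{12}. Recall the cover is two-to-one: with M of trace \frac{1679}{625}, both preimages act alike, and the stated e_{12} sign chooses the sheet.


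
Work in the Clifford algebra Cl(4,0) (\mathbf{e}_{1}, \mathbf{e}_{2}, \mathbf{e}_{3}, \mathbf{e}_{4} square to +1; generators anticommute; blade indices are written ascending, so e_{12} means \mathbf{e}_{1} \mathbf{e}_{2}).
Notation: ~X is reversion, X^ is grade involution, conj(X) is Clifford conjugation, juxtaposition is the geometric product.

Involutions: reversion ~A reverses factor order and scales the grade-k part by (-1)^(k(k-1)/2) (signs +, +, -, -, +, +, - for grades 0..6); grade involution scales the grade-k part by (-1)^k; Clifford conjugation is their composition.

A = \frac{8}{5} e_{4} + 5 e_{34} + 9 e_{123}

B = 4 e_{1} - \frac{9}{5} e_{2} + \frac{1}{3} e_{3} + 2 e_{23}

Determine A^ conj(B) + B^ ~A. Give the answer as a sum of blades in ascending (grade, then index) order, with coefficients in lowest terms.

first term: -18 e_{1} + \frac{5}{3} e_{4} + 3 e_{12} + \frac{81}{5} e_{13} - \frac{32}{5} e_{14} + 36 e_{23} + \frac{322}{25} e_{24} - \frac{8}{15} e_{34} - 20 e_{134} + \frac{61}{5} e_{234}
second term: 18 e_{1} + \frac{5}{3} e_{4} + 3 e_{12} + \frac{81}{5} e_{13} - \frac{32}{5} e_{14} + 36 e_{23} - \frac{178}{25} e_{24} - \frac{8}{15} e_{34} + 20 e_{134} - \frac{29}{5} e_{234}
Answer: \frac{10}{3} e_{4} + 6 e_{12} + \frac{162}{5} e_{13} - \frac{64}{5} e_{14} + 72 e_{23} + \frac{144}{25} e_{24} - \frac{16}{15} e_{34} + \frac{32}{5} e_{234}


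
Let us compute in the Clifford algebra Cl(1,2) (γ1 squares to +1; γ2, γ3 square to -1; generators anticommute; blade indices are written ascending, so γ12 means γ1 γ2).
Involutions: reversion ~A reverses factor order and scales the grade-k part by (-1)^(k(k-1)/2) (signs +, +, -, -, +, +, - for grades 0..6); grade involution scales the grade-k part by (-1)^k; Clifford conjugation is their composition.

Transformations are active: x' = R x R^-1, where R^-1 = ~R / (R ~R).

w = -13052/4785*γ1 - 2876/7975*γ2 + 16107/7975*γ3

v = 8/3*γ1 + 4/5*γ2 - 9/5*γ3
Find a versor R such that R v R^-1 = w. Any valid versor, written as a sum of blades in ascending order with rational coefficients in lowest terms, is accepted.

Take R = v + w = -292/4785*γ1 + 3504/7975*γ2 + 1752/7975*γ3. Because q(v) = q(w) = 727/225, conjugation by R sends v exactly to w.
Answer: -292/4785*γ1 + 3504/7975*γ2 + 1752/7975*γ3


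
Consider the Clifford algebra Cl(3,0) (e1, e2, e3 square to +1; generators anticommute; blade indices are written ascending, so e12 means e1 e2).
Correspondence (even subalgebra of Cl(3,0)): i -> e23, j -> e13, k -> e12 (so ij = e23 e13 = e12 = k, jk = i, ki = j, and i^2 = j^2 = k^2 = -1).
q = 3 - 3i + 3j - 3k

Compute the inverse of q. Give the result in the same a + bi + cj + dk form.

In blades: q = 3 - 3*e12 + 3*e13 - 3*e23.
With qbar = 3 + 3*e12 - 3*e13 + 3*e23 (scalar fixed, mapped units negated), q qbar = 36 (the sum of squared coefficients), so q^-1 = qbar / (36) = 1/12 + 1/12*e12 - 1/12*e13 + 1/12*e23; translating back:
Answer: 1/12 + 1/12*i - 1/12*j + 1/12*k


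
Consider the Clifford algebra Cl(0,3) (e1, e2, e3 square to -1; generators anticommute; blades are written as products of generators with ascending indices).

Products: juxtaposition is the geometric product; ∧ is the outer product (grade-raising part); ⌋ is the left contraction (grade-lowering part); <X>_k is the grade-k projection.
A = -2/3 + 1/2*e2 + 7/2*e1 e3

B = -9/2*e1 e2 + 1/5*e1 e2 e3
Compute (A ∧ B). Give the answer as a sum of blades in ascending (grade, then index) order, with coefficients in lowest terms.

step 1: 3*e1 e2 - 2/15*e1 e2 e3
Answer: 3*e1 e2 - 2/15*e1 e2 e3


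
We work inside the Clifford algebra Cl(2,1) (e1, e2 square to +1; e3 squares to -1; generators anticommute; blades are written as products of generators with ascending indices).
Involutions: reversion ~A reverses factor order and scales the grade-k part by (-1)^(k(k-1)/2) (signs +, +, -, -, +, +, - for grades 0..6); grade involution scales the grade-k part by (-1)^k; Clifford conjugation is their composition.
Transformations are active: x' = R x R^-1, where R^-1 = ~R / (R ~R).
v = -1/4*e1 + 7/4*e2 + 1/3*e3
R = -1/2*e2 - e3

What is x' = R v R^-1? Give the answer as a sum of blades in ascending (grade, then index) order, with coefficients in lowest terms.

~R = -1/2*e2 - e3, and R ~R = -3/4, so R^-1 = ~R / (-3/4).
R v = -13/24 - 1/8*e1 e2 - 1/4*e1 e3 + 19/12*e2 e3
Answer: 1/4*e1 - 89/36*e2 - 16/9*e3


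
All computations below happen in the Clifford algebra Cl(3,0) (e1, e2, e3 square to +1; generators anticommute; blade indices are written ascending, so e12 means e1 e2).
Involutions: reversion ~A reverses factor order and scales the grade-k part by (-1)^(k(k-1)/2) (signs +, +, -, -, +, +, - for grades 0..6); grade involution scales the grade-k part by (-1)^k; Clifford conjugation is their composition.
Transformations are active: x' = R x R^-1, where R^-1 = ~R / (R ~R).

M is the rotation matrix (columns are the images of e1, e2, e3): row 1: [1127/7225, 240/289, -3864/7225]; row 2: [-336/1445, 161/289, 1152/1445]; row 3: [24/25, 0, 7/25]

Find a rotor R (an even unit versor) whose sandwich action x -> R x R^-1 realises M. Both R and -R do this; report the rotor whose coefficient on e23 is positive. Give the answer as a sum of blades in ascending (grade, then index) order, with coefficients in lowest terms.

Method: write R = a + b12*e12 + b13*e13 + b23*e23 with a^2 + b12^2 + b13^2 + b23^2 = 1 (so R^-1 = ~R). Expanding the columns R e_j ~R gives tr M = 4a^2 - 1 and, from the antisymmetric part, M21 - M12 = -4a*b12, M13 - M31 = 4a*b13, M32 - M23 = -4a*b23.
Here tr M = 287/289, so a^2 = (1 + tr M)/4 = 144/289 and a = ±12/17. Taking a = 12/17: M21 - M12 = -1536/1445, M13 - M31 = -432/289, M32 - M23 = -1152/1445, giving b12 = 32/85, b13 = -9/17, b23 = 24/85, i.e. R = 12/17 + 32/85*e12 - 9/17*e13 + 24/85*e23.
Its e23 coefficient is already positive.
Answer: 12/17 + 32/85*e12 - 9/17*e13 + 24/85*e23. Uniqueness: Spin(3) -> SO(3) maps R and -R to the same rotation of trace 287/289; fixing the sign of the e23 coefficient removes the ambiguity.


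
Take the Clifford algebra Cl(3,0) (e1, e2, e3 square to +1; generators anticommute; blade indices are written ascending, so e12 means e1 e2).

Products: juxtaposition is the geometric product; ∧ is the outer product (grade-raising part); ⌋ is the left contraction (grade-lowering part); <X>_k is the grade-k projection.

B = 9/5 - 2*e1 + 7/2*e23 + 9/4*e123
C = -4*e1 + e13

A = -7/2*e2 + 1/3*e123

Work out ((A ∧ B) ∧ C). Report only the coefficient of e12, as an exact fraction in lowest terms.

step 1: -63/10*e2 - 7*e12 + 3/5*e123
step 2: -126/5*e12 + 63/10*e123
Answer: -126/5


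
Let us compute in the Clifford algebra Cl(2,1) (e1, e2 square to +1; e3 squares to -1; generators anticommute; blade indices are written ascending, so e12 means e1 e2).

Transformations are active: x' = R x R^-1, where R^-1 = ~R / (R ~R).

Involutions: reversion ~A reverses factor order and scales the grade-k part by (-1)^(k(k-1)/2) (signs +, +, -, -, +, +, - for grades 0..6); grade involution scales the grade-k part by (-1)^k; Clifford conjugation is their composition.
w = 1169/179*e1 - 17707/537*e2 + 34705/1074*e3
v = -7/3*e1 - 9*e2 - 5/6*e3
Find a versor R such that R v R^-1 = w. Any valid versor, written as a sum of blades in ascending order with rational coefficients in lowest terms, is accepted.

Why this works: both vectors square to 343/4, so q(v) = q(w) and R = v + w = 2254/537*e1 - 22540/537*e2 + 5635/179*e3 carries v to w — its own direction survives, the complement (v - w)/2 flips.
Answer: 2254/537*e1 - 22540/537*e2 + 5635/179*e3


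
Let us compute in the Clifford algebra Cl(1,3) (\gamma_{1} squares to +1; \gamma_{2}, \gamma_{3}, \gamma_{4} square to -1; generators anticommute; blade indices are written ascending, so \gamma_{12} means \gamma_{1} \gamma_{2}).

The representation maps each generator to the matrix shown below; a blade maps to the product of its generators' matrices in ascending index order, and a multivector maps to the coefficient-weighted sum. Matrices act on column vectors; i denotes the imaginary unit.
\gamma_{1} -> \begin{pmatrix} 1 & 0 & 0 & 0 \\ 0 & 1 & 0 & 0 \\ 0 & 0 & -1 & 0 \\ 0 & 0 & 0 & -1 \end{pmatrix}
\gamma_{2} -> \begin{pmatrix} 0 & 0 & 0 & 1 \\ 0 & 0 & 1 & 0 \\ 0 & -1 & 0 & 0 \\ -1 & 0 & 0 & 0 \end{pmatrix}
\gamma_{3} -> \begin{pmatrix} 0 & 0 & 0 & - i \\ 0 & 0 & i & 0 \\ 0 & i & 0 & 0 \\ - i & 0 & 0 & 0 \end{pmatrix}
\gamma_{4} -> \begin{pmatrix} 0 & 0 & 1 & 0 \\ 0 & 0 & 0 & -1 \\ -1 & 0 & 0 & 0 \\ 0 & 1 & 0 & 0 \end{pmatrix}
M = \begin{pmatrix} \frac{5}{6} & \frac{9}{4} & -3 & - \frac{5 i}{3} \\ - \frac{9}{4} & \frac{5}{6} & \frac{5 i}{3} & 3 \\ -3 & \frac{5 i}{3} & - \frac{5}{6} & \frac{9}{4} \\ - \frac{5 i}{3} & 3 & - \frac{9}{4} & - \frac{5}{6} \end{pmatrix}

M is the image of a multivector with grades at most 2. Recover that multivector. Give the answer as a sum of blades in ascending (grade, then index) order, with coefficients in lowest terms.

Method: the blade images are trace-orthogonal — tr(rho(e_A) rho(e_B)^-1) = 4 if A = B and 0 otherwise — and rho(e_A)^-1 = (e_A)^2 * rho(e_A) with (e_A)^2 = +1 or -1, so the coefficient of e_A in the preimage is (e_A)^2 * tr(M rho(e_A))/4.
Nonzero projections over blades of grade <= 2: \gamma_{1}: (\gamma_{1})^2 = +1, tr(M rho(\gamma_{1})) = \frac{10}{3}, coefficient \frac{5}{6}; \gamma_{3}: (\gamma_{3})^2 = -1, tr(M rho(\gamma_{3})) = - \frac{20}{3}, coefficient \frac{5}{3}; \gamma_{14}: (\gamma_{14})^2 = +1, tr(M rho(\gamma_{14})) = -12, coefficient -3; \gamma_{24}: (\gamma_{24})^2 = -1, tr(M rho(\gamma_{24})) = -9, coefficient \frac{9}{4}. Every other blade of grade <= 2 projects to 0.
Answer: \frac{5}{6} \gamma_{1} + \frac{5}{3} \gamma_{3} - 3 \gamma_{14} + \frac{9}{4} \gamma_{24}


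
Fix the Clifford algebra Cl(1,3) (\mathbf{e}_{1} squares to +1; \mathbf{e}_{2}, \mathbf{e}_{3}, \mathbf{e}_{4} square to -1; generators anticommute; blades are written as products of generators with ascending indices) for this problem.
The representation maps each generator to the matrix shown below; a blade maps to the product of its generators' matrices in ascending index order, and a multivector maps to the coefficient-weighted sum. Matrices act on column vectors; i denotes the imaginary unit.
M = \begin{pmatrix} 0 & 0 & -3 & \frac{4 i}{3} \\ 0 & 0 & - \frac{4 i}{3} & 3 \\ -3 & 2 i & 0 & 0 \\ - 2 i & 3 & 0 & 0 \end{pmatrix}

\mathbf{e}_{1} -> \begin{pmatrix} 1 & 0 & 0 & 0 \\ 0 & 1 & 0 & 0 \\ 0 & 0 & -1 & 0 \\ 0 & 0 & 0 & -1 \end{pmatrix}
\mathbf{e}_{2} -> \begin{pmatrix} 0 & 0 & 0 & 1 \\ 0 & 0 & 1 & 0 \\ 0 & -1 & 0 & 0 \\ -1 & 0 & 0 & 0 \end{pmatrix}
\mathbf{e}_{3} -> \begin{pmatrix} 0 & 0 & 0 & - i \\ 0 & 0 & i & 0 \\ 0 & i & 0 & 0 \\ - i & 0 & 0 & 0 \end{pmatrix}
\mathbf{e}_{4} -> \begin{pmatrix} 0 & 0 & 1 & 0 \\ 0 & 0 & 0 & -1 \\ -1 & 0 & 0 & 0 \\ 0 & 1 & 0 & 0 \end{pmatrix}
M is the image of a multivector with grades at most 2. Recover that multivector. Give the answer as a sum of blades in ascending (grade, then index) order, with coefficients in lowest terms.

Method: the blade images are trace-orthogonal — tr(rho(e_A) rho(e_B)^-1) = 4 if A = B and 0 otherwise — and rho(e_A)^-1 = (e_A)^2 * rho(e_A) with (e_A)^2 = +1 or -1, so the coefficient of e_A in the preimage is (e_A)^2 * tr(M rho(e_A))/4.
Nonzero projections over blades of grade <= 2: e_{3}: (e_{3})^2 = -1, tr(M rho(e_{3})) = - \frac{4}{3}, coefficient \frac{1}{3}; e_{1} e_{3}: (e_{1} e_{3})^2 = +1, tr(M rho(e_{1} e_{3})) = - \frac{20}{3}, coefficient -\frac{5}{3}; e_{1} e_{4}: (e_{1} e_{4})^2 = +1, tr(M rho(e_{1} e_{4})) = -12, coefficient -3. Every other blade of grade <= 2 projects to 0.
Answer: \frac{1}{3} e_{3} - \frac{5}{3} e_{1} e_{3} - 3 e_{1} e_{4}


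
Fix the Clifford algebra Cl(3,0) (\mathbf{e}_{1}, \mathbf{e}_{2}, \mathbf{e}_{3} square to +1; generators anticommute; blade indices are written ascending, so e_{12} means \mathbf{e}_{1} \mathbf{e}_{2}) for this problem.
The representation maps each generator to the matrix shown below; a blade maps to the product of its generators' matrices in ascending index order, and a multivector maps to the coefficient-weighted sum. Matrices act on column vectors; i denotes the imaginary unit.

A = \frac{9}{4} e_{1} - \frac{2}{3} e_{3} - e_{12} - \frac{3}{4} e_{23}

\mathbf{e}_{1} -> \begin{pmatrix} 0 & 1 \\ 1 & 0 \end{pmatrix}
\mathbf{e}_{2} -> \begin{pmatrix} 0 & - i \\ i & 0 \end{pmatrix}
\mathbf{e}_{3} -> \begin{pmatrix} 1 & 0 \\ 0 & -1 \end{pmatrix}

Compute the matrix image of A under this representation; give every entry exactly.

Bivector images (products of the table entries): rho(e_{12}) = rho(\mathbf{e}_{1})rho(\mathbf{e}_{2}) = \begin{pmatrix} i & 0 \\ 0 & - i \end{pmatrix}; rho(e_{23}) = rho(\mathbf{e}_{2})rho(\mathbf{e}_{3}) = \begin{pmatrix} 0 & i \\ i & 0 \end{pmatrix}.
M = (\frac{9}{4})*rho(e_{1}) + (-\frac{2}{3})*rho(e_{3}) + (-1)*rho(e_{12}) + (-\frac{3}{4})*rho(e_{23}), summed entrywise:
Answer: \begin{pmatrix} - \frac{2}{3} - i & \frac{9}{4} - \frac{3 i}{4} \\ \frac{9}{4} - \frac{3 i}{4} & \frac{2}{3} + i \end{pmatrix}


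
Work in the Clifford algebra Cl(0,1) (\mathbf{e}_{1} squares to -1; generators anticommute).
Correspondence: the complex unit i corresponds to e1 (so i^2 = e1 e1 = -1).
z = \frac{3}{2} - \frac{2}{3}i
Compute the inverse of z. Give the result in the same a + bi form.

In blades: z = \frac{3}{2} - \frac{2}{3} e_{1}.
With qbar = \frac{3}{2} + \frac{2}{3} e_{1} (scalar fixed, mapped units negated), z qbar = \frac{97}{36} (the sum of squared coefficients), so z^-1 = qbar / (\frac{97}{36}) = \frac{54}{97} + \frac{24}{97} e_{1}; translating back:
Answer: \frac{54}{97} + \frac{24}{97}i


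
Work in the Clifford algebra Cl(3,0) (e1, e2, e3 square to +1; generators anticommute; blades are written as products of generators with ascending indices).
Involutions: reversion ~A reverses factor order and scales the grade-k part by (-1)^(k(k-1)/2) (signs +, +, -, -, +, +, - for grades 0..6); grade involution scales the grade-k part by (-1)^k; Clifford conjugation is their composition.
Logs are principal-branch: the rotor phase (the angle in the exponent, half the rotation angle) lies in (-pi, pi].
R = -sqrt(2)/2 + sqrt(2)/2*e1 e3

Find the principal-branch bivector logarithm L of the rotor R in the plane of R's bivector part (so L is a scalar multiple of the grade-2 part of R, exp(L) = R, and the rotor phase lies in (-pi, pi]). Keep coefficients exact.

The scalar part of R is -sqrt(2)/2, and that scalar determines the rotor phase on the principal branch; recovering the unit plane as bivector-part over sine of the phase gives L = phase * plane.
Concretely: cos(phase) = -sqrt(2)/2 gives phase = ±3*pi/4, and since phase/sin(phase) is even the sign is immaterial: L = (phase/sin(phase)) * <R>_2 = (3*sqrt(2)*pi/4) * <R>_2.
Answer: 3*pi/4*e1 e3


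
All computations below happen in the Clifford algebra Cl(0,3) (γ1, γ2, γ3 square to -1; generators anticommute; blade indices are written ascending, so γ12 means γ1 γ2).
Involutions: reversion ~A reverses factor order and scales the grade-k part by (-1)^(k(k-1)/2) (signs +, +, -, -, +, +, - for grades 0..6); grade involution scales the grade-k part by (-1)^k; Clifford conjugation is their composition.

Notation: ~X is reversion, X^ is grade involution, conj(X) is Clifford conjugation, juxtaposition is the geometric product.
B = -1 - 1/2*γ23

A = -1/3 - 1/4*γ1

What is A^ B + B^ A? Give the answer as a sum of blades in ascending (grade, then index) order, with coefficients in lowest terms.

first term: 1/3 - 1/4*γ1 + 1/6*γ23 - 1/8*γ123
second term: 1/3 + 1/4*γ1 + 1/6*γ23 + 1/8*γ123
Answer: 2/3 + 1/3*γ23


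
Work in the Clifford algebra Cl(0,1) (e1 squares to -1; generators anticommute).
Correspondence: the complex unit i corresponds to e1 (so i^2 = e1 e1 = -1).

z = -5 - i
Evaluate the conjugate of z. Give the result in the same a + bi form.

In blades: z = -5 - e1.
Conjugation here is Clifford conjugation: the scalar is fixed and the grade-1 and grade-2 blades all flip sign, giving -5 + e1; translating back:
Answer: -5 + i


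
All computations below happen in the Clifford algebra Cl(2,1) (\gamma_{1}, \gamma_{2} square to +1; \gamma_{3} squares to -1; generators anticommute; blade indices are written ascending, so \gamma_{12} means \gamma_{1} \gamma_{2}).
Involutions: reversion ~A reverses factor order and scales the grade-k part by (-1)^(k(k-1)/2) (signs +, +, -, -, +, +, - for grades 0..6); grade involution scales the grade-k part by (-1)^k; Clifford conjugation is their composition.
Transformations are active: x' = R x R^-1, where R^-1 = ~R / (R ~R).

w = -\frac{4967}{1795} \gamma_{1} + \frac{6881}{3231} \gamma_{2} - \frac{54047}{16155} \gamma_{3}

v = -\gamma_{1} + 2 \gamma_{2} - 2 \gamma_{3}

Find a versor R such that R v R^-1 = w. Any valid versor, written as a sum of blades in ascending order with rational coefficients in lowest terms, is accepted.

Take R = v + w = -\frac{6762}{1795} \gamma_{1} + \frac{13343}{3231} \gamma_{2} - \frac{86357}{16155} \gamma_{3}. Because q(v) = q(w) = 1, conjugation by R sends v exactly to w.
Answer: -\frac{6762}{1795} \gamma_{1} + \frac{13343}{3231} \gamma_{2} - \frac{86357}{16155} \gamma_{3}


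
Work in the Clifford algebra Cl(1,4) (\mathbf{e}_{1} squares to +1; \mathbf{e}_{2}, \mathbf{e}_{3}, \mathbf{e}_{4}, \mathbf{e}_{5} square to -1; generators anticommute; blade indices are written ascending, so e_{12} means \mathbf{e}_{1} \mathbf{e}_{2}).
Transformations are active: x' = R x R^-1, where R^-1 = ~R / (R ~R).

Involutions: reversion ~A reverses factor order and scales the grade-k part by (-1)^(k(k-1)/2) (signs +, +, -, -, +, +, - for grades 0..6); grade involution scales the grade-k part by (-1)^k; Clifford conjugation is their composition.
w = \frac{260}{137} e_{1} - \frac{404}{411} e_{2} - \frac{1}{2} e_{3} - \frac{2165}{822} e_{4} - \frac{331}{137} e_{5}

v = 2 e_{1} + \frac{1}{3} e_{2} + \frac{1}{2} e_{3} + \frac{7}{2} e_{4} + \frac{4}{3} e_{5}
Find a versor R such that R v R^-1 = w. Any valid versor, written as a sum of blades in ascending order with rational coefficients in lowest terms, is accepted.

Since q(v) = q(w) = -\frac{187}{18}, the sum R = v + w = \frac{534}{137} e_{1} - \frac{89}{137} e_{2} + \frac{356}{411} e_{4} - \frac{445}{411} e_{5} does the job whenever invertible.
Answer: \frac{534}{137} e_{1} - \frac{89}{137} e_{2} + \frac{356}{411} e_{4} - \frac{445}{411} e_{5}


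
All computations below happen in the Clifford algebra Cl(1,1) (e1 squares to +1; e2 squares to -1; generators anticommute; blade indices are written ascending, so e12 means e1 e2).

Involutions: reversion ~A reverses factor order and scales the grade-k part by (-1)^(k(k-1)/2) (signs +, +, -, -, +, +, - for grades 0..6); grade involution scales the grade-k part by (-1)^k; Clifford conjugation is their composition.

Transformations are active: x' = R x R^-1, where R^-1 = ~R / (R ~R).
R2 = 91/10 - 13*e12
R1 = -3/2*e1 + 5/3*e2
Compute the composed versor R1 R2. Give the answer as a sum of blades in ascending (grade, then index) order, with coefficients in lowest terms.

Distribute over the terms of R1 (each basis-blade product reordered to ascending indices, repeated generators contracted through their squares):
(-3/2*e1) R2 = -273/20*e1 + 39/2*e2
(5/3*e2) R2 = -65/3*e1 + 91/6*e2
Summing the partial products and collecting blades:
Answer: -2119/60*e1 + 104/3*e2


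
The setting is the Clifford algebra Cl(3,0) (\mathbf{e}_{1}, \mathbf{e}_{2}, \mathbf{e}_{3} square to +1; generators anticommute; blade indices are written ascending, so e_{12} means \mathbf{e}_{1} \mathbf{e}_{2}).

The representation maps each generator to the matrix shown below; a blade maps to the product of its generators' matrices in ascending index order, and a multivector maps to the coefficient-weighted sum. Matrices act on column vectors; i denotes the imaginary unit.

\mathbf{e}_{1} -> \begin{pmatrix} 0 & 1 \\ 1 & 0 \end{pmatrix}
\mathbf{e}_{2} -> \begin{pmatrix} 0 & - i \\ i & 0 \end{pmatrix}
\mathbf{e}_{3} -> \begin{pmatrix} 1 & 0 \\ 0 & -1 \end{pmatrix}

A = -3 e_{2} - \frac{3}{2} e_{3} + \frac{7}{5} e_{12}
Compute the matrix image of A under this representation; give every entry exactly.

Bivector images (products of the table entries): rho(e_{12}) = rho(\mathbf{e}_{1})rho(\mathbf{e}_{2}) = \begin{pmatrix} i & 0 \\ 0 & - i \end{pmatrix}.
M = (-3)*rho(e_{2}) + (-\frac{3}{2})*rho(e_{3}) + (\frac{7}{5})*rho(e_{12}), summed entrywise:
Answer: \begin{pmatrix} - \frac{3}{2} + \frac{7 i}{5} & 3 i \\ - 3 i & \frac{3}{2} - \frac{7 i}{5} \end{pmatrix}


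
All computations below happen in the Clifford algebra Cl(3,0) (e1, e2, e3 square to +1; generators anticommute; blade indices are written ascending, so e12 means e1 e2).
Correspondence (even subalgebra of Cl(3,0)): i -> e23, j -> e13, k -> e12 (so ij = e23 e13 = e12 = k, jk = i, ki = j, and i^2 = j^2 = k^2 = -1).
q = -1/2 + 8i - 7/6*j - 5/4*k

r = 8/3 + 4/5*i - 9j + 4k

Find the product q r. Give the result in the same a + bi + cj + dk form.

In blades: q = -1/2 - 5/4*e12 - 7/6*e13 + 8*e23, r = 8/3 + 4*e12 - 9*e13 + 4/5*e23.
Distribute q over r term by term (generator squares from the signature, products reordered to ascending indices): (-1/2)*r = -4/3 - 2*e12 + 9/2*e13 - 2/5*e23; (-5/4*e12)*r = 5 - 10/3*e12 - e13 - 45/4*e23; (-7/6*e13)*r = -21/2 + 14/15*e12 - 28/9*e13 - 14/3*e23; (8*e23)*r = -32/5 - 72*e12 - 32*e13 + 64/3*e23.
Sum: -397/30 - 382/5*e12 - 569/18*e13 + 301/60*e23; translating back through the correspondence:
Answer: -397/30 + 301/60*i - 569/18*j - 382/5*k


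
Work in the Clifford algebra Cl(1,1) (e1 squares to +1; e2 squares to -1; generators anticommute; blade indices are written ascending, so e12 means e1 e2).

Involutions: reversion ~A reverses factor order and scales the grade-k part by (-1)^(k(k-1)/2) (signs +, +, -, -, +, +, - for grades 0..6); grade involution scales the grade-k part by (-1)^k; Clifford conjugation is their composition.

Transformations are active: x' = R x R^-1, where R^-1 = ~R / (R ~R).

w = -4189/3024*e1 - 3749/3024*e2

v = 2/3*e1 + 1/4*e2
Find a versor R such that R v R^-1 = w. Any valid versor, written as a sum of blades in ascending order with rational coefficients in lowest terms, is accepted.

Key observation: q(v) = q(w) = 55/144 (sandwiches preserve the norm), so R = v + w = -2173/3024*e1 - 2993/3024*e2 works whenever it is invertible — the component of v along it is kept and (v - w)/2 reverses, sending v to w.
Answer: -2173/3024*e1 - 2993/3024*e2


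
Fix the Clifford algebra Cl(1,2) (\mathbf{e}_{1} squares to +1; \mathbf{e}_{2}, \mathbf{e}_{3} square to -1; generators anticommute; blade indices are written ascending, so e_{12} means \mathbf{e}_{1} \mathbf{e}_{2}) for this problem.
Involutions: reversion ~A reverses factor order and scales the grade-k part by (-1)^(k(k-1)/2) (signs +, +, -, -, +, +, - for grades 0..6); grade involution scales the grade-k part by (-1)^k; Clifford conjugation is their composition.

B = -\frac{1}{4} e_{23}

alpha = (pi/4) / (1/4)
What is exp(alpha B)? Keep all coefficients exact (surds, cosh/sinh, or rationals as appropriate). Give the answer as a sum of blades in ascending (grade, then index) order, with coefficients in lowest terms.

B^2 = (-\frac{1}{4})^2*(e_{23})^2 = \frac{1}{16}*(-1) = -\frac{1}{16} (a basis 2-blade squares to minus the product of its generators' squares).
B^2 = -\frac{1}{16} — the negative square puts this in the circular regime; l = \frac{1}{4}, alpha*l = \frac{\pi}{4}, so exp(alpha B) = cos(\frac{\pi}{4}) + (sin(\frac{\pi}{4})/(\frac{1}{4}))*B = \frac{\sqrt{2}}{2} + (2 \sqrt{2})*B.
Answer: \frac{\sqrt{2}}{2} - \frac{\sqrt{2}}{2} e_{23}


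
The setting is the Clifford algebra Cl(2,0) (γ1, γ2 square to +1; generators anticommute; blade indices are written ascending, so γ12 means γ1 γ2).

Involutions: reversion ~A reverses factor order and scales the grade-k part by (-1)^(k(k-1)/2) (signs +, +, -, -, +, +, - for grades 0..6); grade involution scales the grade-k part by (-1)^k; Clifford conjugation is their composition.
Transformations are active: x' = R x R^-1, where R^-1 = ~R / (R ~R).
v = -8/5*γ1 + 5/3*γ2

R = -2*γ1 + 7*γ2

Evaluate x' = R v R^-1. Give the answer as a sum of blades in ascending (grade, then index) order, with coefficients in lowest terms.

~R = -2*γ1 + 7*γ2, and R ~R = 53, so R^-1 = ~R / (53).
R v = 223/15 + 118/15*γ12
Answer: 76/159*γ1 + 599/265*γ2


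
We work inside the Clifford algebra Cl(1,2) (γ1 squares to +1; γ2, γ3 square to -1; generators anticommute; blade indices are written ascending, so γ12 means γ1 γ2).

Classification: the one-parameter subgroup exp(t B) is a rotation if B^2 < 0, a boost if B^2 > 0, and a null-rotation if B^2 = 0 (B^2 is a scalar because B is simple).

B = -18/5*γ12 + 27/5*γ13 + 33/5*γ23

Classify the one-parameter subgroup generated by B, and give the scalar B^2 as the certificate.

B^2 term by term: the squares give (-18/5)^2*(γ12)^2 + (27/5)^2*(γ13)^2 + (33/5)^2*(γ23)^2 = 324/25*(+1) + 729/25*(+1) + 1089/25*(-1) = -36/25 (each basis 2-blade squares to minus the product of its generators' squares); cross terms between blades sharing an index anticommute and cancel. So B^2 = -36/25.
Answer: rotation, certificate B^2 = -36/25. One invariant decides it: the square -36/25 survives every conjugation, and its sign is exactly the classification.


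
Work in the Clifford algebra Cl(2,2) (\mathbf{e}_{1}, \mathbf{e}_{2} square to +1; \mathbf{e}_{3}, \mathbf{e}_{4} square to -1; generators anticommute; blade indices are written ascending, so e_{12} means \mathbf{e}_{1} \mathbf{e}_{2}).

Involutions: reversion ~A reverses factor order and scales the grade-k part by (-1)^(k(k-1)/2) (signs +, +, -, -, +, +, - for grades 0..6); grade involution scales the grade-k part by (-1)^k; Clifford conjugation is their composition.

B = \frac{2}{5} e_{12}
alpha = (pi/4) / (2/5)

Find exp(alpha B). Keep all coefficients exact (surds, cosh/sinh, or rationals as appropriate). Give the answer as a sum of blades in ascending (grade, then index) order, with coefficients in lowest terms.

B^2 = (\frac{2}{5})^2*(e_{12})^2 = \frac{4}{25}*(-1) = -\frac{4}{25} (a basis 2-blade squares to minus the product of its generators' squares).
B^2 = -\frac{4}{25} — a negative square means the series sums to a rotation: l = \frac{2}{5}, alpha*l = \frac{\pi}{4}, so exp(alpha B) = cos(\frac{\pi}{4}) + (sin(\frac{\pi}{4})/(\frac{2}{5}))*B = \frac{\sqrt{2}}{2} + (\frac{5 \sqrt{2}}{4})*B.
Answer: \frac{\sqrt{2}}{2} + \frac{\sqrt{2}}{2} e_{12}


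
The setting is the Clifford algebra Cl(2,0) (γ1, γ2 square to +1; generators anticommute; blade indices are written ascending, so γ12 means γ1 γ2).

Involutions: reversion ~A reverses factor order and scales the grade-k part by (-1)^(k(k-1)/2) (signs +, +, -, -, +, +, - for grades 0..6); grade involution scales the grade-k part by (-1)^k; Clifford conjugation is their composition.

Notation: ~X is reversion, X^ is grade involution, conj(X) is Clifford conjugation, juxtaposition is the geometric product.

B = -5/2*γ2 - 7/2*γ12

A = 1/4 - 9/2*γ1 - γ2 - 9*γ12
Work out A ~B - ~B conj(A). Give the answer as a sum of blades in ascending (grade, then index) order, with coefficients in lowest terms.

first term: 34 + 26*γ1 - 131/8*γ2 + 97/8*γ12
second term: -34 + 26*γ1 - 131/8*γ2 + 97/8*γ12
Answer: 68


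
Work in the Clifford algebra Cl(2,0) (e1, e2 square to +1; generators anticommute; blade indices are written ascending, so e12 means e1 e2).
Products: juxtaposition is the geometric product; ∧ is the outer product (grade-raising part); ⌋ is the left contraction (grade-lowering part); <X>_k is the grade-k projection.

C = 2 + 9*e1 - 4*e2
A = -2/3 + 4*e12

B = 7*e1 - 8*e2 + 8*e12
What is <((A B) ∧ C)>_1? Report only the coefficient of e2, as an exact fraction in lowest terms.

step 1: -32 - 110/3*e1 - 68/3*e2 - 16/3*e12
step 2: -64 - 1084/3*e1 + 248/3*e2 + 340*e12
step 3: -1084/3*e1 + 248/3*e2
Answer: 248/3


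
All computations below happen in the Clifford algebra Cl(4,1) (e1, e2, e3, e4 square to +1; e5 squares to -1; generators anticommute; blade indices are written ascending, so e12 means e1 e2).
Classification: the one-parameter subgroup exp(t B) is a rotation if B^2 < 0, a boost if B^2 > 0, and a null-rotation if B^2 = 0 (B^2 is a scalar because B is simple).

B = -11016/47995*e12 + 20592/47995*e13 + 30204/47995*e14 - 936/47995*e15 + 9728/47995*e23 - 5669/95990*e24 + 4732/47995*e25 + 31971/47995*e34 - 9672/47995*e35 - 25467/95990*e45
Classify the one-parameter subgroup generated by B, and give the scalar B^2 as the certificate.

B^2 term by term: the squares give (-11016/47995)^2*(e12)^2 + (20592/47995)^2*(e13)^2 + (30204/47995)^2*(e14)^2 + (-936/47995)^2*(e15)^2 + (9728/47995)^2*(e23)^2 + (-5669/95990)^2*(e24)^2 + (4732/47995)^2*(e25)^2 + (31971/47995)^2*(e34)^2 + (-9672/47995)^2*(e35)^2 + (-25467/95990)^2*(e45)^2 = 121352256/2303520025*(-1) + 424030464/2303520025*(-1) + 912281616/2303520025*(-1) + 876096/2303520025*(+1) + 94633984/2303520025*(-1) + 32137561/9214080100*(-1) + 22391824/2303520025*(+1) + 1022144841/2303520025*(-1) + 93547584/2303520025*(+1) + 648568089/9214080100*(+1) = -1 (each basis 2-blade squares to minus the product of its generators' squares); cross terms between blades sharing an index anticommute and cancel; the commuting (index-disjoint) pairs give grade-4 terms 2*c*c'*(blade product), which cancel blade by blade — e1234: -704385072/2303520025 + 116736048/2303520025 + 587649024/2303520025 = 0; e1235: 213093504/2303520025 - 194882688/2303520025 - 18210816/2303520025 = 0; e1245: 280544472/2303520025 - 285850656/2303520025 + 5306184/2303520025 = 0; e1345: -524416464/2303520025 + 584266176/2303520025 - 59849712/2303520025 = 0; e2345: -247742976/2303520025 - 54830568/2303520025 + 302573544/2303520025 = 0 — confirming B is simple. So B^2 = -1.
Answer: rotation, certificate B^2 = -1. One invariant decides it: the square -1 survives every conjugation, and its sign is exactly the classification.


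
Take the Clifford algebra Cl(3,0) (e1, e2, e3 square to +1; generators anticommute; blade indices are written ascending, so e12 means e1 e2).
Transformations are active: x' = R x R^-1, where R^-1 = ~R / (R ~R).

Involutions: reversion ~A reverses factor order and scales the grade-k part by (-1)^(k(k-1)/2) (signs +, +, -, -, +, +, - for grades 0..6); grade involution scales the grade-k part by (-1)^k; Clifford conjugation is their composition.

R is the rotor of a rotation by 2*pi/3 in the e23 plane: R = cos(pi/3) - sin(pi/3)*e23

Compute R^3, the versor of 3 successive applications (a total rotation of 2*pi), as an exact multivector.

Rotor phase runs at HALF the rotation angle; powers of one rotor simply add phase, so after 3 steps in e23 the phase is 3*pi/3 = pi and R^3 = cos(pi) - sin(pi)*e23.
cos(pi) = -1 and sin(pi) = 0, so R^3 = -1. The total rotation 2*pi is 1 full turn, so every vector returns to itself, yet the rotor is -1, on the OTHER sheet of the double cover (an odd number of 2*pi turns).
Answer: -1


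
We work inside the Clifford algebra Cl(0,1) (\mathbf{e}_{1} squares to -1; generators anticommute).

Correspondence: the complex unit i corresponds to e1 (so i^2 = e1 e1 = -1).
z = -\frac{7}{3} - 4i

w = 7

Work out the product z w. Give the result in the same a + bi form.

In blades: z = -\frac{7}{3} - 4 e_{1}, w = 7.
Distribute z over w term by term (generator squares from the signature, products reordered to ascending indices): (-\frac{7}{3})*w = -\frac{49}{3}; (-4 e_{1})*w = -28 e_{1}.
Sum: -\frac{49}{3} - 28 e_{1}; translating back through the correspondence:
Answer: -\frac{49}{3} - 28i
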